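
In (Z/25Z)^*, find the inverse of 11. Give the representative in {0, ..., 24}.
Apply the extended Euclidean algorithm to (25, 11), tracking rows (r, s, t) with s·25 + t·11 = r. Each division r_prev = q·r_cur + r_new produces the new row as (previous row) − q·(current row):
  row A: (25, 1, 0)   [1·25 + 0·11 = 25]
  row B: (11, 0, 1)   [0·25 + 1·11 = 11]
  25 = 2·11 + 3   → row C = row A − 2·row B = (3, 1, −2)   [check: 1·25 − 2·11 = 3]
  11 = 3·3 + 2   → row D = row B − 3·row C = (2, −3, 7)   [check: −3·25 + 7·11 = 2]
  3 = 1·2 + 1   → row E = row C − 1·row D = (1, 4, −9)   [check: 4·25 − 9·11 = 1]
  2 = 2·1 + 0   → remainder 0, stop. gcd = 1 (last nonzero row E).
The gcd is 1, so 11 is invertible mod 25. The last nonzero row gives 4·25 − 9·11 = 1, so t = −9. So 11^(−1) ≡ −9 ≡ 16 (mod 25). Verify: 11 · 16 = 176 ≡ 1 (mod 25). ✓

Final answer: 11^(−1) ≡ 16 (mod 25)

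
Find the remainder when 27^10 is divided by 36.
Use repeated squaring. Binary(10) = 1010. Walk through the bits of the exponent 10 left-to-right: at each bit after the leading one, square the running value, then multiply by 27 if the bit is 1 (always reducing mod 36):
  bit 1 = 1 (leading): start with 27.
  bit 2 = 0: square 27^2 = 729 ≡ 9 (mod 36).
  bit 3 = 1: square 9^2 = 81 ≡ 9; bit is 1, so multiply 9·27 = 243 ≡ 27 (mod 36).
  bit 4 = 0: square 27^2 = 729 ≡ 9 (mod 36).
Final value: 27^10 ≡ 9 (mod 36).

Final answer: 9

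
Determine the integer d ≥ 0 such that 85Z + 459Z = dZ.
In the PID Z, (a, b) is generated by gcd(a, b). Compute gcd(459, 85) with the extended Euclidean algorithm, tracking rows (r, s, t) with s·459 + t·85 = r:
  row A: (459, 1, 0)   [1·459 + 0·85 = 459]
  row B: (85, 0, 1)   [0·459 + 1·85 = 85]
  459 = 5·85 + 34   → row C = row A − 5·row B = (34, 1, −5)   [check: 1·459 − 5·85 = 34]
  85 = 2·34 + 17   → row D = row B − 2·row C = (17, −2, 11)   [check: −2·459 + 11·85 = 17]
  34 = 2·17 + 0   → remainder 0, stop. gcd = 17 (last nonzero row D).
So gcd(85, 459) = 17, with Bézout identity −2·459 + 11·85 = 17. Containment (⊇): the Bézout identity exhibits 17 as an element of (85, 459), giving (17) ⊆ (85, 459). Containment (⊆): since 17 | 85 and 17 | 459 (85 = 17·5, 459 = 17·27), every Z-linear combination of 85 and 459 is divisible by 17, so (85, 459) ⊆ (17). Therefore (85, 459) = (17), d = 17.

Final answer: (85, 459) = (17); d = 17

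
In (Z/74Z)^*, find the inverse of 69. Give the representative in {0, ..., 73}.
Apply the extended Euclidean algorithm to (74, 69), tracking rows (r, s, t) with s·74 + t·69 = r. Each division r_prev = q·r_cur + r_new produces the new row as (previous row) − q·(current row):
  row A: (74, 1, 0)   [1·74 + 0·69 = 74]
  row B: (69, 0, 1)   [0·74 + 1·69 = 69]
  74 = 1·69 + 5   → row C = row A − 1·row B = (5, 1, −1)   [check: 1·74 − 1·69 = 5]
  69 = 13·5 + 4   → row D = row B − 13·row C = (4, −13, 14)   [check: −13·74 + 14·69 = 4]
  5 = 1·4 + 1   → row E = row C − 1·row D = (1, 14, −15)   [check: 14·74 − 15·69 = 1]
  4 = 4·1 + 0   → remainder 0, stop. gcd = 1 (last nonzero row E).
The gcd is 1, so 69 is invertible mod 74. The last nonzero row gives 14·74 − 15·69 = 1, so t = −15. So 69^(−1) ≡ −15 ≡ 59 (mod 74). Verify: 69 · 59 = 4071 ≡ 1 (mod 74). ✓

Final answer: 69^(−1) ≡ 59 (mod 74)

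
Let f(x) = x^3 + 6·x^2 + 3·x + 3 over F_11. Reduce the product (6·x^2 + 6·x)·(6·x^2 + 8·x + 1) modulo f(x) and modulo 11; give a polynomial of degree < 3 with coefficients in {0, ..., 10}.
a · b ≡ x^2 + 8·x (mod f(x))

Multiply as integer polynomials: a · b = 36·x^4 + 84·x^3 + 54·x^2 + 6·x. Reducing coefficients mod 11: a · b ≡ 3·x^4 + 7·x^3 + 10·x^2 + 6·x. Now divide by f(x) = x^3 + 6·x^2 + 3·x + 3 in F_11[x], eliminating the leading term at each step:
  leading term 3·x^4: subtract (3·x)·f(x) = 3·x^4 + 7·x^3 + 9·x^2 + 9·x, leaving x^2 + 8·x (coefficients mod 11)
The degree is now < 3, so this is the remainder. Hence a · b ≡ x^2 + 8·x in F_11[x]/(f).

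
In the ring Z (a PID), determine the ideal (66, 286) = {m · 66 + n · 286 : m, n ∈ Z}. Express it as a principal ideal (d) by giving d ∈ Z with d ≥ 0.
(66, 286) = (22); d = 22

In the PID Z, (a, b) is generated by gcd(a, b). Compute gcd(286, 66) with the extended Euclidean algorithm, tracking rows (r, s, t) with s·286 + t·66 = r:
  row A: (286, 1, 0)   [1·286 + 0·66 = 286]
  row B: (66, 0, 1)   [0·286 + 1·66 = 66]
  286 = 4·66 + 22   → row C = row A − 4·row B = (22, 1, −4)   [check: 1·286 − 4·66 = 22]
  66 = 3·22 + 0   → remainder 0, stop. gcd = 22 (last nonzero row C).
So gcd(66, 286) = 22, with Bézout identity 1·286 − 4·66 = 22. Containment (⊇): the Bézout identity exhibits 22 as an element of (66, 286), giving (22) ⊆ (66, 286). Containment (⊆): since 22 | 66 and 22 | 286 (66 = 22·3, 286 = 22·13), every Z-linear combination of 66 and 286 is divisible by 22, so (66, 286) ⊆ (22). Therefore (66, 286) = (22), d = 22.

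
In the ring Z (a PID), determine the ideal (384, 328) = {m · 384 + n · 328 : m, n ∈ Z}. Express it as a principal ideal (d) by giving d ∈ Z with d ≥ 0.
(384, 328) = (8); d = 8

In the PID Z, (a, b) is generated by gcd(a, b). Compute gcd(384, 328) with the extended Euclidean algorithm, tracking rows (r, s, t) with s·384 + t·328 = r:
  row A: (384, 1, 0)   [1·384 + 0·328 = 384]
  row B: (328, 0, 1)   [0·384 + 1·328 = 328]
  384 = 1·328 + 56   → row C = row A − 1·row B = (56, 1, −1)   [check: 1·384 − 1·328 = 56]
  328 = 5·56 + 48   → row D = row B − 5·row C = (48, −5, 6)   [check: −5·384 + 6·328 = 48]
  56 = 1·48 + 8   → row E = row C − 1·row D = (8, 6, −7)   [check: 6·384 − 7·328 = 8]
  48 = 6·8 + 0   → remainder 0, stop. gcd = 8 (last nonzero row E).
So gcd(384, 328) = 8, with Bézout identity 6·384 − 7·328 = 8. Containment (⊇): the Bézout identity exhibits 8 as an element of (384, 328), giving (8) ⊆ (384, 328). Containment (⊆): since 8 | 384 and 8 | 328 (384 = 8·48, 328 = 8·41), every Z-linear combination of 384 and 328 is divisible by 8, so (384, 328) ⊆ (8). Therefore (384, 328) = (8), d = 8.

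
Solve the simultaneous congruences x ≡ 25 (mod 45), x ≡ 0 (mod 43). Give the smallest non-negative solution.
The moduli 45, 43 are pairwise coprime, so by the CRT there is a unique solution mod 45·43 = 1935.
Solve by successive substitution. Start with x ≡ 25 (mod 45).
  Combine with x ≡ 0 (mod 43): write x = 25 + 45·t and require 25 + 45·t ≡ 0 (mod 43), i.e. 45·t ≡ 0 − 25 ≡ 18 (mod 43). Since 45^(−1) ≡ 22 (mod 43) (45 ≡ 2 (mod 43)), t ≡ 22·18 ≡ 9 (mod 43). So x ≡ 25 + 45·9 = 430 (mod 1935).
Unique solution in [0, 1935): x = 430.

Final answer: x ≡ 430 (mod 1935); the representative in [0, 1935) is 430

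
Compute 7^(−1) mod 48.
7^(−1) ≡ 7 (mod 48)

Apply the extended Euclidean algorithm to (48, 7), tracking rows (r, s, t) with s·48 + t·7 = r. Each division r_prev = q·r_cur + r_new produces the new row as (previous row) − q·(current row):
  row A: (48, 1, 0)   [1·48 + 0·7 = 48]
  row B: (7, 0, 1)   [0·48 + 1·7 = 7]
  48 = 6·7 + 6   → row C = row A − 6·row B = (6, 1, −6)   [check: 1·48 − 6·7 = 6]
  7 = 1·6 + 1   → row D = row B − 1·row C = (1, −1, 7)   [check: −1·48 + 7·7 = 1]
  6 = 6·1 + 0   → remainder 0, stop. gcd = 1 (last nonzero row D).
The gcd is 1, so 7 is invertible mod 48. The last nonzero row gives −1·48 + 7·7 = 1, so t = 7. So 7^(−1) ≡ 7 (mod 48). Verify: 7 · 7 = 49 ≡ 1 (mod 48). ✓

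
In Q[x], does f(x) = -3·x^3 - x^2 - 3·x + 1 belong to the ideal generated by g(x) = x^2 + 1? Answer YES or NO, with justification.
In Q[x] the ideal (g) consists of all multiples of g, so f ∈ (g) iff g | f, i.e. iff the remainder of f on division by g is 0. Divide f by g (g is monic, so eliminate the leading term of the running remainder at each step):
  leading term -3·x^3: subtract (-3·x)·g(x) = -3·x^3 - 3·x, leaving 1 - x^2
  leading term -x^2: subtract (-1)·g(x) = -x^2 - 1, leaving 2
The remainder r(x) = 2 ≠ 0 (and deg r < deg g), so g ∤ f, i.e. f ∉ (g).

Final answer: NO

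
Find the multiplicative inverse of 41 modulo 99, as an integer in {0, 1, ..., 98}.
Apply the extended Euclidean algorithm to (99, 41), tracking rows (r, s, t) with s·99 + t·41 = r. Each division r_prev = q·r_cur + r_new produces the new row as (previous row) − q·(current row):
  row A: (99, 1, 0)   [1·99 + 0·41 = 99]
  row B: (41, 0, 1)   [0·99 + 1·41 = 41]
  99 = 2·41 + 17   → row C = row A − 2·row B = (17, 1, −2)   [check: 1·99 − 2·41 = 17]
  41 = 2·17 + 7   → row D = row B − 2·row C = (7, −2, 5)   [check: −2·99 + 5·41 = 7]
  17 = 2·7 + 3   → row E = row C − 2·row D = (3, 5, −12)   [check: 5·99 − 12·41 = 3]
  7 = 2·3 + 1   → row F = row D − 2·row E = (1, −12, 29)   [check: −12·99 + 29·41 = 1]
  3 = 3·1 + 0   → remainder 0, stop. gcd = 1 (last nonzero row F).
The gcd is 1, so 41 is invertible mod 99. The last nonzero row gives −12·99 + 29·41 = 1, so t = 29. So 41^(−1) ≡ 29 (mod 99). Verify: 41 · 29 = 1189 ≡ 1 (mod 99). ✓

Final answer: 41^(−1) ≡ 29 (mod 99)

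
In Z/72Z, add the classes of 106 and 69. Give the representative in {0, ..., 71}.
31

Reduce the summands first: 106 ≡ 34 (mod 72), so 106 + 69 ≡ 34 + 69 (mod 72). 34 + 69 = 103; 103 = 1·72 + 31, so (106 + 69) mod 72 = 31.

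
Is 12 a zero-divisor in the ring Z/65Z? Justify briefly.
NO

gcd(12, 65) = 1, so 12 is a unit in Z/65Z (it has a multiplicative inverse). A unit cannot be a zero-divisor: if 12·b ≡ 0 then multiplying both sides by 12^(−1) gives b ≡ 0. So 12 is not a zero-divisor.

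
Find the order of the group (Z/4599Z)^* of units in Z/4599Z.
(Z/4599Z)^* consists of the classes a with gcd(a, 4599) = 1, so its order is φ(4599). φ is multiplicative, with φ(p^e) = p^e − p^(e−1). Factorise 4599 = 3^2 · 7 · 73. Then
  φ(4599) = (3^2 − 3^1) · (7 − 1) · (73 − 1) = 6 · 6 · 72 = 2592.
Thus |(Z/4599Z)^*| = 2592.

Final answer: |(Z/4599Z)^*| = 2592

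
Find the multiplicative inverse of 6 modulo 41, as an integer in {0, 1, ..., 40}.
6^(−1) ≡ 7 (mod 41)

Apply the extended Euclidean algorithm to (41, 6), tracking rows (r, s, t) with s·41 + t·6 = r. Each division r_prev = q·r_cur + r_new produces the new row as (previous row) − q·(current row):
  row A: (41, 1, 0)   [1·41 + 0·6 = 41]
  row B: (6, 0, 1)   [0·41 + 1·6 = 6]
  41 = 6·6 + 5   → row C = row A − 6·row B = (5, 1, −6)   [check: 1·41 − 6·6 = 5]
  6 = 1·5 + 1   → row D = row B − 1·row C = (1, −1, 7)   [check: −1·41 + 7·6 = 1]
  5 = 5·1 + 0   → remainder 0, stop. gcd = 1 (last nonzero row D).
The gcd is 1, so 6 is invertible mod 41. The last nonzero row gives −1·41 + 7·6 = 1, so t = 7. So 6^(−1) ≡ 7 (mod 41). Verify: 6 · 7 = 42 ≡ 1 (mod 41). ✓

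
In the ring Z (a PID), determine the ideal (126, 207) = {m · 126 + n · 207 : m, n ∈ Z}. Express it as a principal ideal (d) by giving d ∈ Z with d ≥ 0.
(126, 207) = (9); d = 9

In the PID Z, (a, b) is generated by gcd(a, b). Compute gcd(207, 126) with the extended Euclidean algorithm, tracking rows (r, s, t) with s·207 + t·126 = r:
  row A: (207, 1, 0)   [1·207 + 0·126 = 207]
  row B: (126, 0, 1)   [0·207 + 1·126 = 126]
  207 = 1·126 + 81   → row C = row A − 1·row B = (81, 1, −1)   [check: 1·207 − 1·126 = 81]
  126 = 1·81 + 45   → row D = row B − 1·row C = (45, −1, 2)   [check: −1·207 + 2·126 = 45]
  81 = 1·45 + 36   → row E = row C − 1·row D = (36, 2, −3)   [check: 2·207 − 3·126 = 36]
  45 = 1·36 + 9   → row F = row D − 1·row E = (9, −3, 5)   [check: −3·207 + 5·126 = 9]
  36 = 4·9 + 0   → remainder 0, stop. gcd = 9 (last nonzero row F).
So gcd(126, 207) = 9, with Bézout identity −3·207 + 5·126 = 9. Containment (⊇): the Bézout identity exhibits 9 as an element of (126, 207), giving (9) ⊆ (126, 207). Containment (⊆): since 9 | 126 and 9 | 207 (126 = 9·14, 207 = 9·23), every Z-linear combination of 126 and 207 is divisible by 9, so (126, 207) ⊆ (9). Therefore (126, 207) = (9), d = 9.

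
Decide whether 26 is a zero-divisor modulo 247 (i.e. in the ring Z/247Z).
gcd(26, 247) = 13 > 1, so 26 is not a unit in Z/247Z. In Z/nZ every nonzero non-unit is a zero-divisor: explicitly, take b = 247/gcd = 19 ≠ 0 (mod 247); then 26·19 = 494 = 2·247, i.e. 26·19 ≡ 0 (mod 247). So 26 is a zero-divisor.

Final answer: YES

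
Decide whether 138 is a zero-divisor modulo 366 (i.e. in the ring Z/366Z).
YES

gcd(138, 366) = 6 > 1, so 138 is not a unit in Z/366Z. In Z/nZ every nonzero non-unit is a zero-divisor: explicitly, take b = 366/gcd = 61 ≠ 0 (mod 366); then 138·61 = 8418 = 23·366, i.e. 138·61 ≡ 0 (mod 366). So 138 is a zero-divisor.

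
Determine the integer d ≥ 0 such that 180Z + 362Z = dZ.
In the PID Z, (a, b) is generated by gcd(a, b). Compute gcd(362, 180) with the extended Euclidean algorithm, tracking rows (r, s, t) with s·362 + t·180 = r:
  row A: (362, 1, 0)   [1·362 + 0·180 = 362]
  row B: (180, 0, 1)   [0·362 + 1·180 = 180]
  362 = 2·180 + 2   → row C = row A − 2·row B = (2, 1, −2)   [check: 1·362 − 2·180 = 2]
  180 = 90·2 + 0   → remainder 0, stop. gcd = 2 (last nonzero row C).
So gcd(180, 362) = 2, with Bézout identity 1·362 − 2·180 = 2. Containment (⊇): the Bézout identity exhibits 2 as an element of (180, 362), giving (2) ⊆ (180, 362). Containment (⊆): since 2 | 180 and 2 | 362 (180 = 2·90, 362 = 2·181), every Z-linear combination of 180 and 362 is divisible by 2, so (180, 362) ⊆ (2). Therefore (180, 362) = (2), d = 2.

Final answer: (180, 362) = (2); d = 2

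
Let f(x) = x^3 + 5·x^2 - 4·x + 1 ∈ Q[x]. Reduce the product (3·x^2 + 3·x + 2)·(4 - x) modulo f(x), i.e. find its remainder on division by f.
a · b ≡ 24·x^2 - 2·x + 11 (mod f(x))

First multiply in Q[x] without reducing: a · b = -3·x^3 + 9·x^2 + 10·x + 8. Now divide by f(x) = x^3 + 5·x^2 - 4·x + 1, eliminating the leading term at each step:
  leading term -3·x^3: subtract (-3)·f(x) = -3·x^3 - 15·x^2 + 12·x - 3, leaving 24·x^2 - 2·x + 11
The degree is now < 3, so this is the remainder. Hence a · b ≡ 24·x^2 - 2·x + 11 in Q[x]/(f).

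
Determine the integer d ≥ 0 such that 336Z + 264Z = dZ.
(336, 264) = (24); d = 24

In the PID Z, (a, b) is generated by gcd(a, b). Compute gcd(336, 264) with the extended Euclidean algorithm, tracking rows (r, s, t) with s·336 + t·264 = r:
  row A: (336, 1, 0)   [1·336 + 0·264 = 336]
  row B: (264, 0, 1)   [0·336 + 1·264 = 264]
  336 = 1·264 + 72   → row C = row A − 1·row B = (72, 1, −1)   [check: 1·336 − 1·264 = 72]
  264 = 3·72 + 48   → row D = row B − 3·row C = (48, −3, 4)   [check: −3·336 + 4·264 = 48]
  72 = 1·48 + 24   → row E = row C − 1·row D = (24, 4, −5)   [check: 4·336 − 5·264 = 24]
  48 = 2·24 + 0   → remainder 0, stop. gcd = 24 (last nonzero row E).
So gcd(336, 264) = 24, with Bézout identity 4·336 − 5·264 = 24. Containment (⊇): the Bézout identity exhibits 24 as an element of (336, 264), giving (24) ⊆ (336, 264). Containment (⊆): since 24 | 336 and 24 | 264 (336 = 24·14, 264 = 24·11), every Z-linear combination of 336 and 264 is divisible by 24, so (336, 264) ⊆ (24). Therefore (336, 264) = (24), d = 24.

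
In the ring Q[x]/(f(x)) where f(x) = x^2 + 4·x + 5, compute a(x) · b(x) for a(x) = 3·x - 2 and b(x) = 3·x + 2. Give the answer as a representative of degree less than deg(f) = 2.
a · b ≡ -36·x - 49 (mod f(x))

First multiply in Q[x] without reducing: a · b = 9·x^2 - 4. Now divide by f(x) = x^2 + 4·x + 5, eliminating the leading term at each step:
  leading term 9·x^2: subtract (9)·f(x) = 9·x^2 + 36·x + 45, leaving -36·x - 49
The degree is now < 2, so this is the remainder. Hence a · b ≡ -36·x - 49 in Q[x]/(f).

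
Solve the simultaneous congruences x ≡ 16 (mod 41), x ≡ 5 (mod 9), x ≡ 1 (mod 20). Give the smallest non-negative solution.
x ≡ 221 (mod 7380); the representative in [0, 7380) is 221

The moduli 41, 9, 20 are pairwise coprime, so by the CRT there is a unique solution mod 41·9·20 = 7380.
Solve by successive substitution. Start with x ≡ 16 (mod 41).
  Combine with x ≡ 5 (mod 9): write x = 16 + 41·t and require 16 + 41·t ≡ 5 (mod 9), i.e. 41·t ≡ 5 − 16 ≡ 7 (mod 9). Since 41^(−1) ≡ 2 (mod 9) (41 ≡ 5 (mod 9)), t ≡ 2·7 ≡ 5 (mod 9). So x ≡ 16 + 41·5 = 221 (mod 369).
  Combine with x ≡ 1 (mod 20): write x = 221 + 369·t and require 221 + 369·t ≡ 1 (mod 20), i.e. 369·t ≡ 1 − 221 ≡ 0 (mod 20). Since 369^(−1) ≡ 9 (mod 20) (369 ≡ 9 (mod 20)), t ≡ 9·0 ≡ 0 (mod 20). So x ≡ 221 + 369·0 = 221 (mod 7380).
Unique solution in [0, 7380): x = 221.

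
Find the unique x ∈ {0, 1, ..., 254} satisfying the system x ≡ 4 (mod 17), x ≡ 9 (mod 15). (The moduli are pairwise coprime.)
x ≡ 174 (mod 255); the representative in [0, 255) is 174

The moduli 17, 15 are pairwise coprime, so by the CRT there is a unique solution mod 17·15 = 255.
Solve by successive substitution. Start with x ≡ 4 (mod 17).
  Combine with x ≡ 9 (mod 15): write x = 4 + 17·t and require 4 + 17·t ≡ 9 (mod 15), i.e. 17·t ≡ 9 − 4 ≡ 5 (mod 15). Since 17^(−1) ≡ 8 (mod 15) (17 ≡ 2 (mod 15)), t ≡ 8·5 ≡ 10 (mod 15). So x ≡ 4 + 17·10 = 174 (mod 255).
Unique solution in [0, 255): x = 174.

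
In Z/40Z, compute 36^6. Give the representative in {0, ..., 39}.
16

Use repeated squaring. Binary(6) = 110. Walk through the bits of the exponent 6 left-to-right: at each bit after the leading one, square the running value, then multiply by 36 if the bit is 1 (always reducing mod 40):
  bit 1 = 1 (leading): start with 36.
  bit 2 = 1: square 36^2 = 1296 ≡ 16; bit is 1, so multiply 16·36 = 576 ≡ 16 (mod 40).
  bit 3 = 0: square 16^2 = 256 ≡ 16 (mod 40).
Final value: 36^6 ≡ 16 (mod 40).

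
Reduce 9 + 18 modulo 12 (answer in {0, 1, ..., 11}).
Reduce the summands first: 18 ≡ 6 (mod 12), so 9 + 18 ≡ 9 + 6 (mod 12). 9 + 6 = 15; 15 = 1·12 + 3, so (9 + 18) mod 12 = 3.

Final answer: 3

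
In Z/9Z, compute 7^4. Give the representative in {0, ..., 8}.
Use repeated squaring. Binary(4) = 100. Walk through the bits of the exponent 4 left-to-right: at each bit after the leading one, square the running value, then multiply by 7 if the bit is 1 (always reducing mod 9):
  bit 1 = 1 (leading): start with 7.
  bit 2 = 0: square 7^2 = 49 ≡ 4 (mod 9).
  bit 3 = 0: square 4^2 = 16 ≡ 7 (mod 9).
Final value: 7^4 ≡ 7 (mod 9).

Final answer: 7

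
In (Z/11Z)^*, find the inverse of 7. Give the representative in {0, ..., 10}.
Apply the extended Euclidean algorithm to (11, 7), tracking rows (r, s, t) with s·11 + t·7 = r. Each division r_prev = q·r_cur + r_new produces the new row as (previous row) − q·(current row):
  row A: (11, 1, 0)   [1·11 + 0·7 = 11]
  row B: (7, 0, 1)   [0·11 + 1·7 = 7]
  11 = 1·7 + 4   → row C = row A − 1·row B = (4, 1, −1)   [check: 1·11 − 1·7 = 4]
  7 = 1·4 + 3   → row D = row B − 1·row C = (3, −1, 2)   [check: −1·11 + 2·7 = 3]
  4 = 1·3 + 1   → row E = row C − 1·row D = (1, 2, −3)   [check: 2·11 − 3·7 = 1]
  3 = 3·1 + 0   → remainder 0, stop. gcd = 1 (last nonzero row E).
The gcd is 1, so 7 is invertible mod 11. The last nonzero row gives 2·11 − 3·7 = 1, so t = −3. So 7^(−1) ≡ −3 ≡ 8 (mod 11). Verify: 7 · 8 = 56 ≡ 1 (mod 11). ✓

Final answer: 7^(−1) ≡ 8 (mod 11)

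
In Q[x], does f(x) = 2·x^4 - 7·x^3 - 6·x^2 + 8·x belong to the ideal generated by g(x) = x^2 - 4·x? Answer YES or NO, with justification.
YES

In Q[x] the ideal (g) consists of all multiples of g, so f ∈ (g) iff g | f, i.e. iff the remainder of f on division by g is 0. Divide f by g (g is monic, so eliminate the leading term of the running remainder at each step):
  leading term 2·x^4: subtract (2·x^2)·g(x) = 2·x^4 - 8·x^3, leaving x^3 - 6·x^2 + 8·x
  leading term x^3: subtract (x)·g(x) = x^3 - 4·x^2, leaving -2·x^2 + 8·x
  leading term -2·x^2: subtract (-2)·g(x) = -2·x^2 + 8·x, leaving 0
The remainder is 0, so f(x) = g(x) · h(x) with h(x) = 2·x^2 + x - 2. Hence g | f, i.e. f ∈ (g).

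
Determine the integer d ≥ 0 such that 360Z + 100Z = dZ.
(360, 100) = (20); d = 20

In the PID Z, (a, b) is generated by gcd(a, b). Compute gcd(360, 100) with the extended Euclidean algorithm, tracking rows (r, s, t) with s·360 + t·100 = r:
  row A: (360, 1, 0)   [1·360 + 0·100 = 360]
  row B: (100, 0, 1)   [0·360 + 1·100 = 100]
  360 = 3·100 + 60   → row C = row A − 3·row B = (60, 1, −3)   [check: 1·360 − 3·100 = 60]
  100 = 1·60 + 40   → row D = row B − 1·row C = (40, −1, 4)   [check: −1·360 + 4·100 = 40]
  60 = 1·40 + 20   → row E = row C − 1·row D = (20, 2, −7)   [check: 2·360 − 7·100 = 20]
  40 = 2·20 + 0   → remainder 0, stop. gcd = 20 (last nonzero row E).
So gcd(360, 100) = 20, with Bézout identity 2·360 − 7·100 = 20. Containment (⊇): the Bézout identity exhibits 20 as an element of (360, 100), giving (20) ⊆ (360, 100). Containment (⊆): since 20 | 360 and 20 | 100 (360 = 20·18, 100 = 20·5), every Z-linear combination of 360 and 100 is divisible by 20, so (360, 100) ⊆ (20). Therefore (360, 100) = (20), d = 20.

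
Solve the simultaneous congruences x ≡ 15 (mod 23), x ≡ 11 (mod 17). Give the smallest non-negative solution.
The moduli 23, 17 are pairwise coprime, so by the CRT there is a unique solution mod 23·17 = 391.
Solve by successive substitution. Start with x ≡ 15 (mod 23).
  Combine with x ≡ 11 (mod 17): write x = 15 + 23·t and require 15 + 23·t ≡ 11 (mod 17), i.e. 23·t ≡ 11 − 15 ≡ 13 (mod 17). Since 23^(−1) ≡ 3 (mod 17) (23 ≡ 6 (mod 17)), t ≡ 3·13 ≡ 5 (mod 17). So x ≡ 15 + 23·5 = 130 (mod 391).
Unique solution in [0, 391): x = 130.

Final answer: x ≡ 130 (mod 391); the representative in [0, 391) is 130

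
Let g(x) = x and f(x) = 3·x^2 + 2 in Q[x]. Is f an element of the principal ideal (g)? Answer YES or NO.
In Q[x] the ideal (g) consists of all multiples of g, so f ∈ (g) iff g | f, i.e. iff the remainder of f on division by g is 0. Divide f by g (g is monic, so eliminate the leading term of the running remainder at each step):
  leading term 3·x^2: subtract (3·x)·g(x) = 3·x^2, leaving 2
The remainder r(x) = 2 ≠ 0 (and deg r < deg g), so g ∤ f, i.e. f ∉ (g).

Final answer: NO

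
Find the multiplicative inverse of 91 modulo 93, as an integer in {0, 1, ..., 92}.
Apply the extended Euclidean algorithm to (93, 91), tracking rows (r, s, t) with s·93 + t·91 = r. Each division r_prev = q·r_cur + r_new produces the new row as (previous row) − q·(current row):
  row A: (93, 1, 0)   [1·93 + 0·91 = 93]
  row B: (91, 0, 1)   [0·93 + 1·91 = 91]
  93 = 1·91 + 2   → row C = row A − 1·row B = (2, 1, −1)   [check: 1·93 − 1·91 = 2]
  91 = 45·2 + 1   → row D = row B − 45·row C = (1, −45, 46)   [check: −45·93 + 46·91 = 1]
  2 = 2·1 + 0   → remainder 0, stop. gcd = 1 (last nonzero row D).
The gcd is 1, so 91 is invertible mod 93. The last nonzero row gives −45·93 + 46·91 = 1, so t = 46. So 91^(−1) ≡ 46 (mod 93). Verify: 91 · 46 = 4186 ≡ 1 (mod 93). ✓

Final answer: 91^(−1) ≡ 46 (mod 93)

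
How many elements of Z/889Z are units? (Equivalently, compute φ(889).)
Z/889Z has φ(889) = 756 units

An element a ∈ Z/889Z is a unit iff gcd(a, 889) = 1, so the number of units is φ(889). φ is multiplicative, with φ(p^e) = p^e − p^(e−1). Factorise 889 = 7 · 127. Then
  φ(889) = (7 − 1) · (127 − 1) = 6 · 126 = 756.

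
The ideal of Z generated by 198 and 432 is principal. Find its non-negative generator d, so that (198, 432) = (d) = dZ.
In the PID Z, (a, b) is generated by gcd(a, b). Compute gcd(432, 198) with the extended Euclidean algorithm, tracking rows (r, s, t) with s·432 + t·198 = r:
  row A: (432, 1, 0)   [1·432 + 0·198 = 432]
  row B: (198, 0, 1)   [0·432 + 1·198 = 198]
  432 = 2·198 + 36   → row C = row A − 2·row B = (36, 1, −2)   [check: 1·432 − 2·198 = 36]
  198 = 5·36 + 18   → row D = row B − 5·row C = (18, −5, 11)   [check: −5·432 + 11·198 = 18]
  36 = 2·18 + 0   → remainder 0, stop. gcd = 18 (last nonzero row D).
So gcd(198, 432) = 18, with Bézout identity −5·432 + 11·198 = 18. Containment (⊇): the Bézout identity exhibits 18 as an element of (198, 432), giving (18) ⊆ (198, 432). Containment (⊆): since 18 | 198 and 18 | 432 (198 = 18·11, 432 = 18·24), every Z-linear combination of 198 and 432 is divisible by 18, so (198, 432) ⊆ (18). Therefore (198, 432) = (18), d = 18.

Final answer: (198, 432) = (18); d = 18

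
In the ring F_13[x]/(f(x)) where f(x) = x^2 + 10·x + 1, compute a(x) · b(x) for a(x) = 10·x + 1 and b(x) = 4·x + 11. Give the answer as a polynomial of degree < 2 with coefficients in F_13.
Multiply as integer polynomials: a · b = 40·x^2 + 114·x + 11. Reducing coefficients mod 13: a · b ≡ x^2 + 10·x + 11. Now divide by f(x) = x^2 + 10·x + 1 in F_13[x], eliminating the leading term at each step:
  leading term x^2: subtract (1)·f(x) = x^2 + 10·x + 1, leaving 10 (coefficients mod 13)
The degree is now < 2, so this is the remainder. Hence a · b ≡ 10 in F_13[x]/(f).

Final answer: a · b ≡ 10 (mod f(x))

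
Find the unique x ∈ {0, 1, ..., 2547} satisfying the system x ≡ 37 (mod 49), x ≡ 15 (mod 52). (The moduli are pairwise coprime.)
The moduli 49, 52 are pairwise coprime, so by the CRT there is a unique solution mod 49·52 = 2548.
Solve by successive substitution. Start with x ≡ 37 (mod 49).
  Combine with x ≡ 15 (mod 52): write x = 37 + 49·t and require 37 + 49·t ≡ 15 (mod 52), i.e. 49·t ≡ 15 − 37 ≡ 30 (mod 52). Since 49^(−1) ≡ 17 (mod 52), t ≡ 17·30 ≡ 42 (mod 52). So x ≡ 37 + 49·42 = 2095 (mod 2548).
Unique solution in [0, 2548): x = 2095.

Final answer: x ≡ 2095 (mod 2548); the representative in [0, 2548) is 2095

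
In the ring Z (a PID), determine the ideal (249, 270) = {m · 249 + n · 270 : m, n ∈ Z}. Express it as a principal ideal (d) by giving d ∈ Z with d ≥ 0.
In the PID Z, (a, b) is generated by gcd(a, b). Compute gcd(270, 249) with the extended Euclidean algorithm, tracking rows (r, s, t) with s·270 + t·249 = r:
  row A: (270, 1, 0)   [1·270 + 0·249 = 270]
  row B: (249, 0, 1)   [0·270 + 1·249 = 249]
  270 = 1·249 + 21   → row C = row A − 1·row B = (21, 1, −1)   [check: 1·270 − 1·249 = 21]
  249 = 11·21 + 18   → row D = row B − 11·row C = (18, −11, 12)   [check: −11·270 + 12·249 = 18]
  21 = 1·18 + 3   → row E = row C − 1·row D = (3, 12, −13)   [check: 12·270 − 13·249 = 3]
  18 = 6·3 + 0   → remainder 0, stop. gcd = 3 (last nonzero row E).
So gcd(249, 270) = 3, with Bézout identity 12·270 − 13·249 = 3. Containment (⊇): the Bézout identity exhibits 3 as an element of (249, 270), giving (3) ⊆ (249, 270). Containment (⊆): since 3 | 249 and 3 | 270 (249 = 3·83, 270 = 3·90), every Z-linear combination of 249 and 270 is divisible by 3, so (249, 270) ⊆ (3). Therefore (249, 270) = (3), d = 3.

Final answer: (249, 270) = (3); d = 3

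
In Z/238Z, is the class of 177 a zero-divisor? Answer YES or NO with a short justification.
NO

gcd(177, 238) = 1, so 177 is a unit in Z/238Z (it has a multiplicative inverse). A unit cannot be a zero-divisor: if 177·b ≡ 0 then multiplying both sides by 177^(−1) gives b ≡ 0. So 177 is not a zero-divisor.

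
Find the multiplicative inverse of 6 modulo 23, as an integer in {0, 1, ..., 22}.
Apply the extended Euclidean algorithm to (23, 6), tracking rows (r, s, t) with s·23 + t·6 = r. Each division r_prev = q·r_cur + r_new produces the new row as (previous row) − q·(current row):
  row A: (23, 1, 0)   [1·23 + 0·6 = 23]
  row B: (6, 0, 1)   [0·23 + 1·6 = 6]
  23 = 3·6 + 5   → row C = row A − 3·row B = (5, 1, −3)   [check: 1·23 − 3·6 = 5]
  6 = 1·5 + 1   → row D = row B − 1·row C = (1, −1, 4)   [check: −1·23 + 4·6 = 1]
  5 = 5·1 + 0   → remainder 0, stop. gcd = 1 (last nonzero row D).
The gcd is 1, so 6 is invertible mod 23. The last nonzero row gives −1·23 + 4·6 = 1, so t = 4. So 6^(−1) ≡ 4 (mod 23). Verify: 6 · 4 = 24 ≡ 1 (mod 23). ✓

Final answer: 6^(−1) ≡ 4 (mod 23)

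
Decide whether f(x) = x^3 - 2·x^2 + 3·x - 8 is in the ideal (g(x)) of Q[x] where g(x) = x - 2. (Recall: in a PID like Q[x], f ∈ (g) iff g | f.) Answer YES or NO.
In Q[x] the ideal (g) consists of all multiples of g, so f ∈ (g) iff g | f, i.e. iff the remainder of f on division by g is 0. Divide f by g (g is monic, so eliminate the leading term of the running remainder at each step):
  leading term x^3: subtract (x^2)·g(x) = x^3 - 2·x^2, leaving 3·x - 8
  leading term 3·x: subtract (3)·g(x) = 3·x - 6, leaving -2
The remainder r(x) = -2 ≠ 0 (and deg r < deg g), so g ∤ f, i.e. f ∉ (g).

Final answer: NO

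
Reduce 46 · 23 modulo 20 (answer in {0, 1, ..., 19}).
Reduce the factors first: 46 ≡ 6, 23 ≡ 3 (mod 20), so 46 · 23 ≡ 6 · 3 (mod 20). 6 · 3 = 18. Dividing by 20: 18 = 0·20 + 18. So (46 · 23) mod 20 = 18.

Final answer: 18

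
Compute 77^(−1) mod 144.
Apply the extended Euclidean algorithm to (144, 77), tracking rows (r, s, t) with s·144 + t·77 = r. Each division r_prev = q·r_cur + r_new produces the new row as (previous row) − q·(current row):
  row A: (144, 1, 0)   [1·144 + 0·77 = 144]
  row B: (77, 0, 1)   [0·144 + 1·77 = 77]
  144 = 1·77 + 67   → row C = row A − 1·row B = (67, 1, −1)   [check: 1·144 − 1·77 = 67]
  77 = 1·67 + 10   → row D = row B − 1·row C = (10, −1, 2)   [check: −1·144 + 2·77 = 10]
  67 = 6·10 + 7   → row E = row C − 6·row D = (7, 7, −13)   [check: 7·144 − 13·77 = 7]
  10 = 1·7 + 3   → row F = row D − 1·row E = (3, −8, 15)   [check: −8·144 + 15·77 = 3]
  7 = 2·3 + 1   → row G = row E − 2·row F = (1, 23, −43)   [check: 23·144 − 43·77 = 1]
  3 = 3·1 + 0   → remainder 0, stop. gcd = 1 (last nonzero row G).
The gcd is 1, so 77 is invertible mod 144. The last nonzero row gives 23·144 − 43·77 = 1, so t = −43. So 77^(−1) ≡ −43 ≡ 101 (mod 144). Verify: 77 · 101 = 7777 ≡ 1 (mod 144). ✓

Final answer: 77^(−1) ≡ 101 (mod 144)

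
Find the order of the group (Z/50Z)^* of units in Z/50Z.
(Z/50Z)^* consists of the classes a with gcd(a, 50) = 1, so its order is φ(50). φ is multiplicative, with φ(p^e) = p^e − p^(e−1). Factorise 50 = 2 · 5^2. Then
  φ(50) = (2 − 1) · (5^2 − 5^1) = 1 · 20 = 20.
Thus |(Z/50Z)^*| = 20.

Final answer: |(Z/50Z)^*| = 20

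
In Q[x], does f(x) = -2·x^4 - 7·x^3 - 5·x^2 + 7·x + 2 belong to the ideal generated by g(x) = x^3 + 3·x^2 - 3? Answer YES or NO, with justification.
In Q[x] the ideal (g) consists of all multiples of g, so f ∈ (g) iff g | f, i.e. iff the remainder of f on division by g is 0. Divide f by g (g is monic, so eliminate the leading term of the running remainder at each step):
  leading term -2·x^4: subtract (-2·x)·g(x) = -2·x^4 - 6·x^3 + 6·x, leaving -x^3 - 5·x^2 + x + 2
  leading term -x^3: subtract (-1)·g(x) = -x^3 - 3·x^2 + 3, leaving -2·x^2 + x - 1
The remainder r(x) = -2·x^2 + x - 1 ≠ 0 (and deg r < deg g), so g ∤ f, i.e. f ∉ (g).

Final answer: NO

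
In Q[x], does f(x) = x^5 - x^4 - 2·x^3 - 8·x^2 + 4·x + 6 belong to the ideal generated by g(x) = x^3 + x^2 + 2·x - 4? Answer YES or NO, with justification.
NO

In Q[x] the ideal (g) consists of all multiples of g, so f ∈ (g) iff g | f, i.e. iff the remainder of f on division by g is 0. Divide f by g (g is monic, so eliminate the leading term of the running remainder at each step):
  leading term x^5: subtract (x^2)·g(x) = x^5 + x^4 + 2·x^3 - 4·x^2, leaving -2·x^4 - 4·x^3 - 4·x^2 + 4·x + 6
  leading term -2·x^4: subtract (-2·x)·g(x) = -2·x^4 - 2·x^3 - 4·x^2 + 8·x, leaving -2·x^3 - 4·x + 6
  leading term -2·x^3: subtract (-2)·g(x) = -2·x^3 - 2·x^2 - 4·x + 8, leaving 2·x^2 - 2
The remainder r(x) = 2·x^2 - 2 ≠ 0 (and deg r < deg g), so g ∤ f, i.e. f ∉ (g).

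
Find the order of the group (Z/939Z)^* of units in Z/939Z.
|(Z/939Z)^*| = 624

(Z/939Z)^* consists of the classes a with gcd(a, 939) = 1, so its order is φ(939). φ is multiplicative, with φ(p^e) = p^e − p^(e−1). Factorise 939 = 3 · 313. Then
  φ(939) = (3 − 1) · (313 − 1) = 2 · 312 = 624.
Thus |(Z/939Z)^*| = 624.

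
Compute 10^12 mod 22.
12

Use repeated squaring. Binary(12) = 1100. Walk through the bits of the exponent 12 left-to-right: at each bit after the leading one, square the running value, then multiply by 10 if the bit is 1 (always reducing mod 22):
  bit 1 = 1 (leading): start with 10.
  bit 2 = 1: square 10^2 = 100 ≡ 12; bit is 1, so multiply 12·10 = 120 ≡ 10 (mod 22).
  bit 3 = 0: square 10^2 = 100 ≡ 12 (mod 22).
  bit 4 = 0: square 12^2 = 144 ≡ 12 (mod 22).
Final value: 10^12 ≡ 12 (mod 22).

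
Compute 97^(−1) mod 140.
Apply the extended Euclidean algorithm to (140, 97), tracking rows (r, s, t) with s·140 + t·97 = r. Each division r_prev = q·r_cur + r_new produces the new row as (previous row) − q·(current row):
  row A: (140, 1, 0)   [1·140 + 0·97 = 140]
  row B: (97, 0, 1)   [0·140 + 1·97 = 97]
  140 = 1·97 + 43   → row C = row A − 1·row B = (43, 1, −1)   [check: 1·140 − 1·97 = 43]
  97 = 2·43 + 11   → row D = row B − 2·row C = (11, −2, 3)   [check: −2·140 + 3·97 = 11]
  43 = 3·11 + 10   → row E = row C − 3·row D = (10, 7, −10)   [check: 7·140 − 10·97 = 10]
  11 = 1·10 + 1   → row F = row D − 1·row E = (1, −9, 13)   [check: −9·140 + 13·97 = 1]
  10 = 10·1 + 0   → remainder 0, stop. gcd = 1 (last nonzero row F).
The gcd is 1, so 97 is invertible mod 140. The last nonzero row gives −9·140 + 13·97 = 1, so t = 13. So 97^(−1) ≡ 13 (mod 140). Verify: 97 · 13 = 1261 ≡ 1 (mod 140). ✓

Final answer: 97^(−1) ≡ 13 (mod 140)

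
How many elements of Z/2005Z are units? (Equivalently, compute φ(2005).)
An element a ∈ Z/2005Z is a unit iff gcd(a, 2005) = 1, so the number of units is φ(2005). φ is multiplicative, with φ(p^e) = p^e − p^(e−1). Factorise 2005 = 5 · 401. Then
  φ(2005) = (5 − 1) · (401 − 1) = 4 · 400 = 1600.

Final answer: Z/2005Z has φ(2005) = 1600 units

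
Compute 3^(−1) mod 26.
3^(−1) ≡ 9 (mod 26)

Apply the extended Euclidean algorithm to (26, 3), tracking rows (r, s, t) with s·26 + t·3 = r. Each division r_prev = q·r_cur + r_new produces the new row as (previous row) − q·(current row):
  row A: (26, 1, 0)   [1·26 + 0·3 = 26]
  row B: (3, 0, 1)   [0·26 + 1·3 = 3]
  26 = 8·3 + 2   → row C = row A − 8·row B = (2, 1, −8)   [check: 1·26 − 8·3 = 2]
  3 = 1·2 + 1   → row D = row B − 1·row C = (1, −1, 9)   [check: −1·26 + 9·3 = 1]
  2 = 2·1 + 0   → remainder 0, stop. gcd = 1 (last nonzero row D).
The gcd is 1, so 3 is invertible mod 26. The last nonzero row gives −1·26 + 9·3 = 1, so t = 9. So 3^(−1) ≡ 9 (mod 26). Verify: 3 · 9 = 27 ≡ 1 (mod 26). ✓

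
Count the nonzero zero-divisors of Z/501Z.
Z/501Z has 168 nonzero zero-divisors

In Z/501Z each nonzero element is either a unit (gcd with 501 is 1) or a zero-divisor (gcd > 1). The number of units is φ(501): factorise 501 = 3 · 167, so φ(501) = (3 − 1) · (167 − 1) = 2 · 166 = 332. The nonzero elements number 501 − 1 = 500. Hence the nonzero zero-divisors number 500 − 332 = 168.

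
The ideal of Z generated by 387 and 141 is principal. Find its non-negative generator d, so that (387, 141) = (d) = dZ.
In the PID Z, (a, b) is generated by gcd(a, b). Compute gcd(387, 141) with the extended Euclidean algorithm, tracking rows (r, s, t) with s·387 + t·141 = r:
  row A: (387, 1, 0)   [1·387 + 0·141 = 387]
  row B: (141, 0, 1)   [0·387 + 1·141 = 141]
  387 = 2·141 + 105   → row C = row A − 2·row B = (105, 1, −2)   [check: 1·387 − 2·141 = 105]
  141 = 1·105 + 36   → row D = row B − 1·row C = (36, −1, 3)   [check: −1·387 + 3·141 = 36]
  105 = 2·36 + 33   → row E = row C − 2·row D = (33, 3, −8)   [check: 3·387 − 8·141 = 33]
  36 = 1·33 + 3   → row F = row D − 1·row E = (3, −4, 11)   [check: −4·387 + 11·141 = 3]
  33 = 11·3 + 0   → remainder 0, stop. gcd = 3 (last nonzero row F).
So gcd(387, 141) = 3, with Bézout identity −4·387 + 11·141 = 3. Containment (⊇): the Bézout identity exhibits 3 as an element of (387, 141), giving (3) ⊆ (387, 141). Containment (⊆): since 3 | 387 and 3 | 141 (387 = 3·129, 141 = 3·47), every Z-linear combination of 387 and 141 is divisible by 3, so (387, 141) ⊆ (3). Therefore (387, 141) = (3), d = 3.

Final answer: (387, 141) = (3); d = 3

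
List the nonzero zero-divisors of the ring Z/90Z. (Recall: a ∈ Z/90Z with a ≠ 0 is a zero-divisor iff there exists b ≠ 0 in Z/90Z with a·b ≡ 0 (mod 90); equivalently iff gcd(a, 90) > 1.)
An element a ∈ Z/90Z (with a ≠ 0) is a zero-divisor iff gcd(a, 90) > 1 (because a is a unit precisely when gcd(a, n) = 1, and in Z/nZ every nonzero, non-unit element is a zero-divisor). Scan a = 1, ..., 89 and keep those with gcd(a, 90) > 1:
  gcd(2, 90) = 2, gcd(3, 90) = 3, gcd(4, 90) = 2, gcd(5, 90) = 5, gcd(6, 90) = 6, gcd(8, 90) = 2, gcd(9, 90) = 9, gcd(10, 90) = 10, gcd(12, 90) = 6, gcd(14, 90) = 2, gcd(15, 90) = 15, gcd(16, 90) = 2, gcd(18, 90) = 18, gcd(20, 90) = 10, gcd(21, 90) = 3, gcd(22, 90) = 2, gcd(24, 90) = 6, gcd(25, 90) = 5, gcd(26, 90) = 2, gcd(27, 90) = 9, gcd(28, 90) = 2, gcd(30, 90) = 30, gcd(32, 90) = 2, gcd(33, 90) = 3, gcd(34, 90) = 2, gcd(35, 90) = 5, gcd(36, 90) = 18, gcd(38, 90) = 2, gcd(39, 90) = 3, gcd(40, 90) = 10, gcd(42, 90) = 6, gcd(44, 90) = 2, gcd(45, 90) = 45, gcd(46, 90) = 2, gcd(48, 90) = 6, gcd(50, 90) = 10, gcd(51, 90) = 3, gcd(52, 90) = 2, gcd(54, 90) = 18, gcd(55, 90) = 5, gcd(56, 90) = 2, gcd(57, 90) = 3, gcd(58, 90) = 2, gcd(60, 90) = 30, gcd(62, 90) = 2, gcd(63, 90) = 9, gcd(64, 90) = 2, gcd(65, 90) = 5, gcd(66, 90) = 6, gcd(68, 90) = 2, gcd(69, 90) = 3, gcd(70, 90) = 10, gcd(72, 90) = 18, gcd(74, 90) = 2, gcd(75, 90) = 15, gcd(76, 90) = 2, gcd(78, 90) = 6, gcd(80, 90) = 10, gcd(81, 90) = 9, gcd(82, 90) = 2, gcd(84, 90) = 6, gcd(85, 90) = 5, gcd(86, 90) = 2, gcd(87, 90) = 3, gcd(88, 90) = 2.
All other a ∈ {1, ..., 89} have gcd(a, 90) = 1 and are units. So the nonzero zero-divisors are exactly the 65 values of a appearing in this scan.

Final answer: nonzero zero-divisors of Z/90Z = {2, 3, 4, 5, 6, 8, 9, 10, 12, 14, 15, 16, 18, 20, 21, 22, 24, 25, 26, 27, 28, 30, 32, 33, 34, 35, 36, 38, 39, 40, 42, 44, 45, 46, 48, 50, 51, 52, 54, 55, 56, 57, 58, 60, 62, 63, 64, 65, 66, 68, 69, 70, 72, 74, 75, 76, 78, 80, 81, 82, 84, 85, 86, 87, 88}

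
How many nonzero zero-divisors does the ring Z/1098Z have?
In Z/1098Z each nonzero element is either a unit (gcd with 1098 is 1) or a zero-divisor (gcd > 1). The number of units is φ(1098): factorise 1098 = 2 · 3^2 · 61, so φ(1098) = (2 − 1) · (3^2 − 3^1) · (61 − 1) = 1 · 6 · 60 = 360. The nonzero elements number 1098 − 1 = 1097. Hence the nonzero zero-divisors number 1097 − 360 = 737.

Final answer: Z/1098Z has 737 nonzero zero-divisors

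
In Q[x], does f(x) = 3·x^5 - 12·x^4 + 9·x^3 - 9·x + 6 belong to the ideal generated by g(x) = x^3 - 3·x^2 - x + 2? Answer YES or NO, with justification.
In Q[x] the ideal (g) consists of all multiples of g, so f ∈ (g) iff g | f, i.e. iff the remainder of f on division by g is 0. Divide f by g (g is monic, so eliminate the leading term of the running remainder at each step):
  leading term 3·x^5: subtract (3·x^2)·g(x) = 3·x^5 - 9·x^4 - 3·x^3 + 6·x^2, leaving -3·x^4 + 12·x^3 - 6·x^2 - 9·x + 6
  leading term -3·x^4: subtract (-3·x)·g(x) = -3·x^4 + 9·x^3 + 3·x^2 - 6·x, leaving 3·x^3 - 9·x^2 - 3·x + 6
  leading term 3·x^3: subtract (3)·g(x) = 3·x^3 - 9·x^2 - 3·x + 6, leaving 0
The remainder is 0, so f(x) = g(x) · h(x) with h(x) = 3·x^2 - 3·x + 3. Hence g | f, i.e. f ∈ (g).

Final answer: YES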